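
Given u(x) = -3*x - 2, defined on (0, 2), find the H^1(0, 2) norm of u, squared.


||u||_{H^1}^2 = 74

The H^1 norm (squared) on an interval (0, L) is
  ||u||_{H^1}^2 = ∫_0^L u(x)^2 dx + ∫_0^L u'(x)^2 dx.
Compute u'(x) = -3.
Then u(x)^2 = 9*x**2 + 12*x + 4 and u'(x)^2 = 9.
Integrate each monomial from 0 to 2 using ∫_0^2 c·x^n dx = c·2^(n+1)/(n+1):
  ∫_0^2 u(x)^2 dx = ∫_0^2 (9*x^2 + 12*x + 4) dx. Term by term:
    ∫_0^2 9*x^2 dx = 24;  ∫_0^2 12*x dx = 24;  ∫_0^2 4 dx = 8.
  Sum: 24 + 24 + 8 = 56.
  ∫_0^2 u'(x)^2 dx = ∫_0^2 (9) dx. Term by term:
    ∫_0^2 9 dx = 18.
Adding: ||u||_{H^1}^2 = 56 + 18 = 74.


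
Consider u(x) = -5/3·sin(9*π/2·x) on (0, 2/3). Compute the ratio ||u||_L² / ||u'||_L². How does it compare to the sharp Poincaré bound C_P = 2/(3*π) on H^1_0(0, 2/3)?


||u||_L² / ||u'||_L² = 2/(9*π) < C_P = 2/(3*π).

u(x) = -5/3·sin(9*π/2·x), so u'(x) = -15*π*cos(9*π*x/2)/2.
Writing u(x) = A·sin(kπx/L) with A = -5/3 and k = 3, use ∫_0^L sin²(kπx/L) dx = L/2 and ∫_0^L cos²(kπx/L) dx = L/2.
u² = 25/9·sin²(9*π/2·x) and (u')² = 225*π^2/4·cos²(9*π/2·x), and each of sin², cos² integrates to L/2 = 1/3 over (0, 2/3).
∫_0^2/3 u² dx = 25/27, so ||u||_L² = 5*sqrt(3)/9.
∫_0^2/3 (u')² dx = 75*π^2/4, so ||u'||_L² = 5*sqrt(3)*π/2.
Ratio ||u||_L² / ||u'||_L² = 2/(9*π).
Sharp Poincaré constant on H^1_0(0, 2/3) is C_P = L/π = 2/(3*π), achieved by sin(3*π/2·x).
This is the k = 3 harmonic; the ratio L/(kπ) is strictly less than C_P = L/π, consistent with the sharp inequality ||u||_L² ≤ C_P ||u'||_L².


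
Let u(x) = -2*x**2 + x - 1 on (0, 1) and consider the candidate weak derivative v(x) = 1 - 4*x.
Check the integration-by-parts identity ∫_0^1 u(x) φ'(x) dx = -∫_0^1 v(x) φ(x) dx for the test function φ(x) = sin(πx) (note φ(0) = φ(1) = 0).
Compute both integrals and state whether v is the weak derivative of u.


LHS = 2/π, RHS = 2/π. Yes, v = u' weakly.

u(x) = -2*x**2 + x - 1, classical derivative u'(x) = 1 - 4*x.
φ(x) = sin(πx), so φ'(x) = π*cos(π*x).
Note φ(0) = φ(1) = 0, so the boundary term u·φ vanishes.
LHS = ∫_0^1 u(x) φ'(x) dx = ∫_0^1 (-2*π*x^2*cos(π*x) + π*x*cos(π*x) - π*cos(π*x)) dx. Term by term:
  ∫_0^1 -π*cos(π*x) dx = 0;  ∫_0^1 π*x*cos(π*x) dx = -2/π;  ∫_0^1 -2*π*x^2*cos(π*x) dx = 4/π.
Sum: 0 − 2/π + 4/π = 2/π.
So LHS = 2/π.
∫_0^1 v(x) φ(x) dx = ∫_0^1 (-4*x*sin(π*x) + sin(π*x)) dx. Term by term:
  ∫_0^1 -4*x*sin(π*x) dx = -4/π;  ∫_0^1 sin(π*x) dx = 2/π.
Sum: -4/π + 2/π = -2/π.
So RHS = -∫_0^1 v(x) φ(x) dx = 2/π.
LHS = RHS, so the identity holds for this test φ.
Moreover u is smooth here and v(x) = u'(x) = 1 - 4*x pointwise, so the identity holds for every test function. Hence v is the weak derivative of u.


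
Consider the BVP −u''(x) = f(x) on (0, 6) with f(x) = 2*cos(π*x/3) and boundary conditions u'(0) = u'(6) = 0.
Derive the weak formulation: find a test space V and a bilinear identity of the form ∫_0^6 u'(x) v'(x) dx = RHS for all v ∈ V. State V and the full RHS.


V = H^1(0, 6) (no boundary constraint on v; u is determined up to an additive constant); weak form: ∫_0^6 u'v' dx = ∫_0^6 (2*cos(π*x/3)) v dx for all v ∈ V.

Multiply both sides by a test function v and integrate from 0 to 6:
  ∫_0^6 −u''(x) v(x) dx = ∫_0^6 f(x) v(x) dx.
Integrate the LHS by parts once:
  ∫_0^6 −u'' v dx = −[u'(x) v(x)]_0^6 + ∫_0^6 u'(x) v'(x) dx.
Thus ∫_0^6 u'(x) v'(x) dx = ∫_0^6 f(x) v(x) dx + [u'(x) v(x)]_0^6.
Choose V so that boundary terms are either known or forced to vanish.
u has homogeneous Neumann: u'(0) = u'(6) = 0. So [u' v]_0^6 = 0·v(6) − 0·v(0) = 0 for any v; take V = H^1(0, 6).
Weak formulation: find u (satisfying any essential BC) such that ∫_0^6 u'(x) v'(x) dx = ∫_0^6 f v dx for all v ∈ V (homogeneous Neumann, so boundary terms vanish).
Substituting f(x) = 2*cos(π*x/3), the right-hand side is ∫_0^6 (2*cos(π*x/3)) v dx.
Compatibility check (pure Neumann): taking v ≡ 1 ∈ V gives 0 = ∫_0^6 f dx + (0) − (0), i.e. ∫_0^6 f dx must equal u'(0) − u'(6) = 0. Indeed ∫_0^6 (2*cos(π*x/3)) dx = 0, so the data are compatible. The solution is then unique only up to an additive constant (fix it e.g. by requiring ∫_0^6 u dx = 0).


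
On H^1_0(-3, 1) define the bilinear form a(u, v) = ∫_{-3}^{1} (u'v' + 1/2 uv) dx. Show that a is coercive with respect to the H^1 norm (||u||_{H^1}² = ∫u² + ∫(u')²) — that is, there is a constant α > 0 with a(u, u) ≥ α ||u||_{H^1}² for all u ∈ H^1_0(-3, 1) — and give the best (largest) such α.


α = (8 + π^2)/(π^2 + 16)

Coercivity of a(·,·) on H^1_0(-3, 1) means a(u, u) ≥ α ||u||_{H^1}² for every u ∈ H^1_0.
The interval has length L = 4, and Poincaré/coercivity depend only on L. Here a(u, u) = ∫(u')² + (1/2)·∫u².
Here 0 < c = 1/2 < 1. The condition a(u,u) ≥ α||u||_{H^1}² reads (1−α)∫(u')² ≥ (α−c)∫u². Any admissible α is ≤ 1 (rapidly oscillating u have ∫u²/∫(u')² → 0), and α = 1 would force 0 ≥ (1−c)∫u², impossible since c < 1; so 1−α > 0. By the sharp Poincaré inequality on H^1_0 of an interval of length L, ∫(u')² ≥ (π/L)²∫u² with equality for the first sine mode sin(π(x−x₀)/L) (x₀ the left endpoint), so the inequality holds for all u iff (1−α)(π/L)² ≥ α − c, i.e. α ≤ ((π/L)² + c)/((π/L)² + 1) = (1 + c(L/π)²)/(1 + (L/π)²). With (π/L)² = π^2/16 and c = 1/2, the largest admissible constant is α = ((π/L)² + c)/((π/L)² + 1).
Simplifying, α = (8 + π^2)/(π^2 + 16).


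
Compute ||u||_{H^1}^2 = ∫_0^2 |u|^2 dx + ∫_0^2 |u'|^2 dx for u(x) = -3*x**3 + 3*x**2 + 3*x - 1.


||u||_{H^1}^2 = 4808/35

The H^1 norm (squared) on an interval (0, L) is
  ||u||_{H^1}^2 = ∫_0^L u(x)^2 dx + ∫_0^L u'(x)^2 dx.
Compute u'(x) = -9*x**2 + 6*x + 3.
Then u(x)^2 = 9*x**6 - 18*x**5 - 9*x**4 + 24*x**3 + 3*x**2 - 6*x + 1 and u'(x)^2 = 81*x**4 - 108*x**3 - 18*x**2 + 36*x + 9.
Integrate each monomial from 0 to 2 using ∫_0^2 c·x^n dx = c·2^(n+1)/(n+1):
  ∫_0^2 u(x)^2 dx = ∫_0^2 (9*x^6 - 18*x^5 - 9*x^4 + 24*x^3 + 3*x^2 - 6*x + 1) dx. Term by term:
    ∫_0^2 9*x^6 dx = 1152/7;  ∫_0^2 -18*x^5 dx = -192;  ∫_0^2 -9*x^4 dx = -288/5;
    ∫_0^2 24*x^3 dx = 96;  ∫_0^2 3*x^2 dx = 8;  ∫_0^2 -6*x dx = -12;
    ∫_0^2 1 dx = 2.
  Sum: 1152/7 − 192 − 288/5 + 96 + 8 − 12 + 2 = 314/35.
  ∫_0^2 u'(x)^2 dx = ∫_0^2 (81*x^4 - 108*x^3 - 18*x^2 + 36*x + 9) dx. Term by term:
    ∫_0^2 81*x^4 dx = 2592/5;  ∫_0^2 -108*x^3 dx = -432;  ∫_0^2 -18*x^2 dx = -48;
    ∫_0^2 36*x dx = 72;  ∫_0^2 9 dx = 18.
  Sum: 2592/5 − 432 − 48 + 72 + 18 = 642/5.
Adding: ||u||_{H^1}^2 = 314/35 + 642/5 = 4808/35.


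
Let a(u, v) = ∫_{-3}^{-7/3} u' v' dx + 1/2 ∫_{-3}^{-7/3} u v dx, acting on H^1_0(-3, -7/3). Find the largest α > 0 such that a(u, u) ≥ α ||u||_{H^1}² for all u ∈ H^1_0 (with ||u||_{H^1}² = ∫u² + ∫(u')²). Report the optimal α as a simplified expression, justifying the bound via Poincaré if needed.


α = (2 + 9*π^2)/(4 + 9*π^2)

Coercivity of a(·,·) on H^1_0(-3, -7/3) means a(u, u) ≥ α ||u||_{H^1}² for every u ∈ H^1_0.
The interval has length L = 2/3, and Poincaré/coercivity depend only on L. Here a(u, u) = ∫(u')² + (1/2)·∫u².
Here 0 < c = 1/2 < 1. The condition a(u,u) ≥ α||u||_{H^1}² reads (1−α)∫(u')² ≥ (α−c)∫u². Any admissible α is ≤ 1 (rapidly oscillating u have ∫u²/∫(u')² → 0), and α = 1 would force 0 ≥ (1−c)∫u², impossible since c < 1; so 1−α > 0. By the sharp Poincaré inequality on H^1_0 of an interval of length L, ∫(u')² ≥ (π/L)²∫u² with equality for the first sine mode sin(π(x−x₀)/L) (x₀ the left endpoint), so the inequality holds for all u iff (1−α)(π/L)² ≥ α − c, i.e. α ≤ ((π/L)² + c)/((π/L)² + 1) = (1 + c(L/π)²)/(1 + (L/π)²). With (π/L)² = 9*π^2/4 and c = 1/2, the largest admissible constant is α = ((π/L)² + c)/((π/L)² + 1).
Simplifying, α = (2 + 9*π^2)/(4 + 9*π^2).


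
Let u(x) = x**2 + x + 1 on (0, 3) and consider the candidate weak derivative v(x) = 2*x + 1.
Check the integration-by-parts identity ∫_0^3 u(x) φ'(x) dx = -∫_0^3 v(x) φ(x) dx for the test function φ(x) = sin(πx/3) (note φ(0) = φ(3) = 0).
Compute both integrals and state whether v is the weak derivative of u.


LHS = -24/π, RHS = -24/π. Yes, v = u' weakly.

u(x) = x**2 + x + 1, classical derivative u'(x) = 2*x + 1.
φ(x) = sin(πx/3), so φ'(x) = π*cos(π*x/3)/3.
Note φ(0) = φ(3) = 0, so the boundary term u·φ vanishes.
LHS = ∫_0^3 u(x) φ'(x) dx = ∫_0^3 (π*x^2*cos(π*x/3)/3 + π*x*cos(π*x/3)/3 + π*cos(π*x/3)/3) dx. Term by term:
  ∫_0^3 π*cos(π*x/3)/3 dx = 0;  ∫_0^3 π*x*cos(π*x/3)/3 dx = -6/π;  ∫_0^3 π*x^2*cos(π*x/3)/3 dx = -18/π.
Sum: 0 − 6/π − 18/π = -24/π.
So LHS = -24/π.
∫_0^3 v(x) φ(x) dx = ∫_0^3 (2*x*sin(π*x/3) + sin(π*x/3)) dx. Term by term:
  ∫_0^3 2*x*sin(π*x/3) dx = 18/π;  ∫_0^3 sin(π*x/3) dx = 6/π.
Sum: 18/π + 6/π = 24/π.
So RHS = -∫_0^3 v(x) φ(x) dx = -24/π.
LHS = RHS, so the identity holds for this test φ.
Moreover u is smooth here and v(x) = u'(x) = 2*x + 1 pointwise, so the identity holds for every test function. Hence v is the weak derivative of u.


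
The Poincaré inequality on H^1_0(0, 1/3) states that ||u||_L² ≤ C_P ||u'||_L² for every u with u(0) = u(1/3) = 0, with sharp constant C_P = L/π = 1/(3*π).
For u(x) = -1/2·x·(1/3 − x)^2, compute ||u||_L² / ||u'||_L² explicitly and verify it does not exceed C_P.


||u||_L² / ||u'||_L² = sqrt(14)/42 < C_P = 1/(3*π).

u(x) = -1/2·x·(1/3 − x)^2, so u'(x) = (1 - 9*x)*(3*x - 1)/18.
u(x) = -1/2·x·(1/3 − x)^2 vanishes at x = 0 and x = 1/3, so u ∈ H^1_0(0, 1/3). Differentiate via the product rule and integrate the resulting polynomials term by term.
  ∫_0^1/3 u² dx = ∫_0^1/3 (x^6/4 - x^5/3 + x^4/6 - x^3/27 + x^2/324) dx. Term by term:
    ∫_0^1/3 x^6/4 dx = 1/61236;  ∫_0^1/3 -x^5/3 dx = -1/13122;  ∫_0^1/3 x^4/6 dx = 1/7290;
    ∫_0^1/3 -x^3/27 dx = -1/8748;  ∫_0^1/3 x^2/324 dx = 1/26244.
  Sum: 1/61236 − 1/13122 + 1/7290 − 1/8748 + 1/26244 = 1/918540.
  ∫_0^1/3 (u')² dx = ∫_0^1/3 (9*x^4/4 - 2*x^3 + 11*x^2/18 - 2*x/27 + 1/324) dx. Term by term:
    ∫_0^1/3 9*x^4/4 dx = 1/540;  ∫_0^1/3 -2*x^3 dx = -1/162;  ∫_0^1/3 11*x^2/18 dx = 11/1458;
    ∫_0^1/3 -2*x/27 dx = -1/243;  ∫_0^1/3 1/324 dx = 1/972.
  Sum: 1/540 − 1/162 + 11/1458 − 1/243 + 1/972 = 1/7290.
∫_0^1/3 u² dx = 1/918540, so ||u||_L² = sqrt(35)/5670.
∫_0^1/3 (u')² dx = 1/7290, so ||u'||_L² = sqrt(10)/270.
Ratio ||u||_L² / ||u'||_L² = sqrt(14)/42.
Sharp Poincaré constant on H^1_0(0, 1/3) is C_P = L/π = 1/(3*π), achieved by sin(3*π·x).
A polynomial bump cannot attain the sharp Poincaré constant (only the first sine eigenfunction does), so the ratio is strictly less than C_P, consistent with ||u||_L² ≤ C_P ||u'||_L².


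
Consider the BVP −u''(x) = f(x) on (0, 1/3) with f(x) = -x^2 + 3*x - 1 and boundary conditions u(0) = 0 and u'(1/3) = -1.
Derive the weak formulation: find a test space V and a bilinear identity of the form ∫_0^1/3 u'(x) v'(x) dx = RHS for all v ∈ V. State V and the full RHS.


V = {v ∈ H^1(0, 1/3) : v(0) = 0} (test functions vanish at x = 0 where u is specified); weak form: ∫_0^1/3 u'v' dx = ∫_0^1/3 (-x^2 + 3*x - 1) v dx − v(1/3) for all v ∈ V.

Multiply both sides by a test function v and integrate from 0 to 1/3:
  ∫_0^1/3 −u''(x) v(x) dx = ∫_0^1/3 f(x) v(x) dx.
Integrate the LHS by parts once:
  ∫_0^1/3 −u'' v dx = −[u'(x) v(x)]_0^1/3 + ∫_0^1/3 u'(x) v'(x) dx.
Thus ∫_0^1/3 u'(x) v'(x) dx = ∫_0^1/3 f(x) v(x) dx + [u'(x) v(x)]_0^1/3.
Choose V so that boundary terms are either known or forced to vanish.
Mixed BC: u(0) = 0 (Dirichlet) and u'(1/3) = -1 (Neumann). Define V = {v ∈ H^1(0, 1/3) : v(0) = 0}. Then [u' v]_0^1/3 = u'(1/3)·v(1/3) − u'(0)·0 = − v(1/3).
Weak formulation: find u (satisfying any essential BC) such that ∫_0^1/3 u'(x) v'(x) dx = ∫_0^1/3 f v dx − v(1/3) for all v ∈ V (Dirichlet at 0 absorbed into V; Neumann datum at x = 1/3 contributes the boundary term).
Substituting f(x) = -x^2 + 3*x - 1, the right-hand side is ∫_0^1/3 (-x^2 + 3*x - 1) v dx − v(1/3).


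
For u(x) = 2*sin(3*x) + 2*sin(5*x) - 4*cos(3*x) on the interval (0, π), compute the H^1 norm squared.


||u||_{H^1(0,π)}^2 = 152*π

u'(x) = 12*sin(3*x) + 6*cos(3*x) + 10*cos(5*x).
Expand u² and (u')² and integrate term by term on (0, π), using: for integers n ≥ 1, ∫_0^π sin²(nx) dx = ∫_0^π cos²(nx) dx = π/2; for n ≠ n', ∫_0^π sin(nx)sin(n'x) dx = ∫_0^π cos(nx)cos(n'x) dx = 0; and by product-to-sum, ∫_0^π sin(nx)cos(n'x) dx = ½∫_0^π [sin((n+n')x) + sin((n−n')x)] dx, which is 0 when n+n' is even and 2n/(n²−n'²) when n+n' is odd (it need not vanish on (0, π)).
  u² squared terms: (-4)²·∫cos(3x)² dx = 16·π/2 = 8*π;  (2)²·∫sin(3x)² dx = 4·π/2 = 2*π;  (2)²·∫sin(5x)² dx = 4·π/2 = 2*π.
  u² cross terms: 2·(-4)·(2)·∫cos(3x)·sin(3x) dx = -16·(0) = 0;  2·(-4)·(2)·∫cos(3x)·sin(5x) dx = -16·(0) = 0;  2·(2)·(2)·∫sin(3x)·sin(5x) dx = 8·(0) = 0.
  So ∫_0^π u² dx = 8*π + 2*π + 2*π + 0 + 0 + 0 = 12*π.
  (u')² squared terms: (6)²·∫cos(3x)² dx = 36·π/2 = 18*π;  (10)²·∫cos(5x)² dx = 100·π/2 = 50*π;  (12)²·∫sin(3x)² dx = 144·π/2 = 72*π.
  (u')² cross terms: 2·(6)·(10)·∫cos(3x)·cos(5x) dx = 120·(0) = 0;  2·(6)·(12)·∫cos(3x)·sin(3x) dx = 144·(0) = 0;  2·(10)·(12)·∫cos(5x)·sin(3x) dx = 240·(0) = 0.
  So ∫_0^π (u')² dx = 18*π + 50*π + 72*π + 0 + 0 + 0 = 140*π.
||u||_{H^1}^2 = (12*π) + (140*π) = 152*π.


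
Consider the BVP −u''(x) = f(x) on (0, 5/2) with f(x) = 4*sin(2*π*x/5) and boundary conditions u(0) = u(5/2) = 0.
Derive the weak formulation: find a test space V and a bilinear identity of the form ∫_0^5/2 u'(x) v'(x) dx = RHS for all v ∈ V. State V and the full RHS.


V = H^1_0(0, 5/2) (so v(0) = v(5/2) = 0); weak form: ∫_0^5/2 u'v' dx = ∫_0^5/2 (4*sin(2*π*x/5)) v dx for all v ∈ V.

Multiply both sides by a test function v and integrate from 0 to 5/2:
  ∫_0^5/2 −u''(x) v(x) dx = ∫_0^5/2 f(x) v(x) dx.
Integrate the LHS by parts once:
  ∫_0^5/2 −u'' v dx = −[u'(x) v(x)]_0^5/2 + ∫_0^5/2 u'(x) v'(x) dx.
Thus ∫_0^5/2 u'(x) v'(x) dx = ∫_0^5/2 f(x) v(x) dx + [u'(x) v(x)]_0^5/2.
Choose V so that boundary terms are either known or forced to vanish.
u is Dirichlet: u(0) = u(5/2) = 0. Let V = H^1_0(0, 5/2); then v(0) = v(5/2) = 0, and [u' v]_0^5/2 = 0.
Weak formulation: find u (satisfying any essential BC) such that ∫_0^5/2 u'(x) v'(x) dx = ∫_0^5/2 f v dx for all v ∈ V.
Substituting f(x) = 4*sin(2*π*x/5), the right-hand side is ∫_0^5/2 (4*sin(2*π*x/5)) v dx.


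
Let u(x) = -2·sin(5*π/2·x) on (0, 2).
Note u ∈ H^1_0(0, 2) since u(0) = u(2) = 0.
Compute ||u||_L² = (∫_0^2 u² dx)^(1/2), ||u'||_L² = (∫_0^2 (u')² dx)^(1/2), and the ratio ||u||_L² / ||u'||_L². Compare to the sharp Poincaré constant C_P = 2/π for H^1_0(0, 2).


||u||_L² / ||u'||_L² = 2/(5*π) < C_P = 2/π.

u(x) = -2·sin(5*π/2·x), so u'(x) = -5*π*cos(5*π*x/2).
Writing u(x) = A·sin(kπx/L) with A = -2 and k = 5, use ∫_0^L sin²(kπx/L) dx = L/2 and ∫_0^L cos²(kπx/L) dx = L/2.
u² = 4·sin²(5*π/2·x) and (u')² = 25*π^2·cos²(5*π/2·x), and each of sin², cos² integrates to L/2 = 1 over (0, 2).
∫_0^2 u² dx = 4, so ||u||_L² = 2.
∫_0^2 (u')² dx = 25*π^2, so ||u'||_L² = 5*π.
Ratio ||u||_L² / ||u'||_L² = 2/(5*π).
Sharp Poincaré constant on H^1_0(0, 2) is C_P = L/π = 2/π, achieved by sin(π/2·x).
This is the k = 5 harmonic; the ratio L/(kπ) is strictly less than C_P = L/π, consistent with the sharp inequality ||u||_L² ≤ C_P ||u'||_L².


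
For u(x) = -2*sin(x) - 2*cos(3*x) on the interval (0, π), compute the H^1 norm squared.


||u||_{H^1(0,π)}^2 = 24*π

u'(x) = 6*sin(3*x) - 2*cos(x).
Expand u² and (u')² and integrate term by term on (0, π), using: for integers n ≥ 1, ∫_0^π sin²(nx) dx = ∫_0^π cos²(nx) dx = π/2; for n ≠ n', ∫_0^π sin(nx)sin(n'x) dx = ∫_0^π cos(nx)cos(n'x) dx = 0; and by product-to-sum, ∫_0^π sin(nx)cos(n'x) dx = ½∫_0^π [sin((n+n')x) + sin((n−n')x)] dx, which is 0 when n+n' is even and 2n/(n²−n'²) when n+n' is odd (it need not vanish on (0, π)).
  u² squared terms: (-2)²·∫cos(3x)² dx = 4·π/2 = 2*π;  (-2)²·∫sin(x)² dx = 4·π/2 = 2*π.
  u² cross terms: 2·(-2)·(-2)·∫cos(3x)·sin(x) dx = 8·(0) = 0.
  So ∫_0^π u² dx = 2*π + 2*π + 0 = 4*π.
  (u')² squared terms: (-2)²·∫cos(x)² dx = 4·π/2 = 2*π;  (6)²·∫sin(3x)² dx = 36·π/2 = 18*π.
  (u')² cross terms: 2·(-2)·(6)·∫cos(x)·sin(3x) dx = -24·(0) = 0.
  So ∫_0^π (u')² dx = 2*π + 18*π + 0 = 20*π.
||u||_{H^1}^2 = (4*π) + (20*π) = 24*π.


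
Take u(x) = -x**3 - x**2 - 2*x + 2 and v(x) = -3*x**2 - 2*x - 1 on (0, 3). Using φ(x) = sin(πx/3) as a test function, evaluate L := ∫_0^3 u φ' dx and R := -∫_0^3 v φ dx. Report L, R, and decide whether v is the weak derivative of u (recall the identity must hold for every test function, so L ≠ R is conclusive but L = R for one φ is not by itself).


LHS = -324/π^3 + 111/π, RHS = -324/π^3 + 105/π. No, v is not the weak derivative of u.

u(x) = -x**3 - x**2 - 2*x + 2, classical derivative u'(x) = -3*x**2 - 2*x - 2.
φ(x) = sin(πx/3), so φ'(x) = π*cos(π*x/3)/3.
Note φ(0) = φ(3) = 0, so the boundary term u·φ vanishes.
LHS = ∫_0^3 u(x) φ'(x) dx = ∫_0^3 (-π*x^3*cos(π*x/3)/3 - π*x^2*cos(π*x/3)/3 - 2*π*x*cos(π*x/3)/3 + 2*π*cos(π*x/3)/3) dx. Term by term:
  ∫_0^3 2*π*cos(π*x/3)/3 dx = 0;  ∫_0^3 -2*π*x*cos(π*x/3)/3 dx = 12/π;  ∫_0^3 -π*x^2*cos(π*x/3)/3 dx = 18/π;
  ∫_0^3 -π*x^3*cos(π*x/3)/3 dx = -324/π^3 + 81/π.
Sum: 0 + 12/π + 18/π + -324/π^3 + 81/π = -324/π^3 + 111/π.
So LHS = -324/π^3 + 111/π.
∫_0^3 v(x) φ(x) dx = ∫_0^3 (-3*x^2*sin(π*x/3) - 2*x*sin(π*x/3) - sin(π*x/3)) dx. Term by term:
  ∫_0^3 -sin(π*x/3) dx = -6/π;  ∫_0^3 -3*x^2*sin(π*x/3) dx = -81/π + 324/π^3;  ∫_0^3 -2*x*sin(π*x/3) dx = -18/π.
Sum: -6/π + -81/π + 324/π^3 − 18/π = -105/π + 324/π^3.
So RHS = -∫_0^3 v(x) φ(x) dx = -324/π^3 + 105/π.
LHS − RHS = 6/π ≠ 0, so the identity fails.
(For a valid weak derivative the identity must hold for EVERY test function, in particular this one. The failure shows v is NOT the weak derivative of u.)
Correct weak derivative would be u'(x) = -3*x**2 - 2*x - 2.


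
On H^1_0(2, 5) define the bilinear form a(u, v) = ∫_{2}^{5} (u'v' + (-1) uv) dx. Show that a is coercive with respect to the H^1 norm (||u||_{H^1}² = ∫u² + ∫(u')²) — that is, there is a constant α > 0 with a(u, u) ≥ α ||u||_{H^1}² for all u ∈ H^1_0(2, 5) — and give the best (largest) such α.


α = (-9 + π^2)/(9 + π^2)

Coercivity of a(·,·) on H^1_0(2, 5) means a(u, u) ≥ α ||u||_{H^1}² for every u ∈ H^1_0.
The interval has length L = 3, and Poincaré/coercivity depend only on L. Here a(u, u) = ∫(u')² + (-1)·∫u².
Here c = -1 < 0 with |c| < (π/L)² = π^2/9, so coercivity still holds. The condition a(u,u) ≥ α||u||_{H^1}² reads (1−α)∫(u')² ≥ (α−c)∫u². Any admissible α is ≤ 1 (rapidly oscillating u have ∫u²/∫(u')² → 0), and α = 1 would force 0 ≥ (1−c)∫u², impossible since c < 1; so 1−α > 0. By the sharp Poincaré inequality on H^1_0 of an interval of length L, ∫(u')² ≥ (π/L)²∫u² with equality for the first sine mode sin(π(x−x₀)/L) (x₀ the left endpoint), so the inequality holds for all u iff (1−α)(π/L)² ≥ α − c, i.e. α ≤ ((π/L)² + c)/((π/L)² + 1) = (1 + c(L/π)²)/(1 + (L/π)²). (Direct route, valid since c ≤ 0: Poincaré gives c∫u² ≥ c(L/π)²∫(u')², so a(u,u) ≥ (1 + c(L/π)²)∫(u')², while ||u||_{H^1}² ≤ (1 + (L/π)²)∫(u')²; dividing yields the same α.) With (π/L)² = π^2/9 and c = -1, the largest admissible constant is α = ((π/L)² + c)/((π/L)² + 1).
Simplifying, α = (-9 + π^2)/(9 + π^2).


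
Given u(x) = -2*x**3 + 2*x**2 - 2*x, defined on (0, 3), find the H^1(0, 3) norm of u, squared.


||u||_{H^1}^2 = 63438/35

The H^1 norm (squared) on an interval (0, L) is
  ||u||_{H^1}^2 = ∫_0^L u(x)^2 dx + ∫_0^L u'(x)^2 dx.
Compute u'(x) = -6*x**2 + 4*x - 2.
Then u(x)^2 = 4*x**6 - 8*x**5 + 12*x**4 - 8*x**3 + 4*x**2 and u'(x)^2 = 36*x**4 - 48*x**3 + 40*x**2 - 16*x + 4.
Integrate each monomial from 0 to 3 using ∫_0^3 c·x^n dx = c·3^(n+1)/(n+1):
  ∫_0^3 u(x)^2 dx = ∫_0^3 (4*x^6 - 8*x^5 + 12*x^4 - 8*x^3 + 4*x^2) dx. Term by term:
    ∫_0^3 4*x^6 dx = 8748/7;  ∫_0^3 -8*x^5 dx = -972;  ∫_0^3 12*x^4 dx = 2916/5;
    ∫_0^3 -8*x^3 dx = -162;  ∫_0^3 4*x^2 dx = 36.
  Sum: 8748/7 − 972 + 2916/5 − 162 + 36 = 25722/35.
  ∫_0^3 u'(x)^2 dx = ∫_0^3 (36*x^4 - 48*x^3 + 40*x^2 - 16*x + 4) dx. Term by term:
    ∫_0^3 36*x^4 dx = 8748/5;  ∫_0^3 -48*x^3 dx = -972;  ∫_0^3 40*x^2 dx = 360;
    ∫_0^3 -16*x dx = -72;  ∫_0^3 4 dx = 12.
  Sum: 8748/5 − 972 + 360 − 72 + 12 = 5388/5.
Adding: ||u||_{H^1}^2 = 25722/35 + 5388/5 = 63438/35.


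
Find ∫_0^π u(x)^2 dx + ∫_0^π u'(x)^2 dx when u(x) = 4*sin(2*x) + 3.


||u||_{H^1(0,π)}^2 = 49*π

u'(x) = 8*cos(2*x).
Expand u² and (u')² and integrate term by term on (0, π), using: for integers n ≥ 1, ∫_0^π sin²(nx) dx = ∫_0^π cos²(nx) dx = π/2; for n ≠ n', ∫_0^π sin(nx)sin(n'x) dx = ∫_0^π cos(nx)cos(n'x) dx = 0; and by product-to-sum, ∫_0^π sin(nx)cos(n'x) dx = ½∫_0^π [sin((n+n')x) + sin((n−n')x)] dx, which is 0 when n+n' is even and 2n/(n²−n'²) when n+n' is odd (it need not vanish on (0, π)). For the constant mode: ∫_0^π 1 dx = π, ∫_0^π cos(nx) dx = 0, ∫_0^π sin(nx) dx = (1−(−1)^n)/n.
  u² squared terms: (3)²·∫1 dx = 9·π = 9*π;  (4)²·∫sin(2x)² dx = 16·π/2 = 8*π.
  u² cross terms: 2·(3)·(4)·∫1·sin(2x) dx = 24·(0) = 0.
  So ∫_0^π u² dx = 9*π + 8*π + 0 = 17*π.
  (u')² squared terms: (8)²·∫cos(2x)² dx = 64·π/2 = 32*π.
  So ∫_0^π (u')² dx = 32*π.
||u||_{H^1}^2 = (17*π) + (32*π) = 49*π.


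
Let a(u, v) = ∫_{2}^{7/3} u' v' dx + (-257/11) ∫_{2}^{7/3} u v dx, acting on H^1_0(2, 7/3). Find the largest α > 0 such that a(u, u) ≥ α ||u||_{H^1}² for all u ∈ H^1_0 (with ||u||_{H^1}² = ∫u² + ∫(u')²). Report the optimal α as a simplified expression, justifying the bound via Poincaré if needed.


α = (-257 + 99*π^2)/(11*(1 + 9*π^2))

Coercivity of a(·,·) on H^1_0(2, 7/3) means a(u, u) ≥ α ||u||_{H^1}² for every u ∈ H^1_0.
The interval has length L = 1/3, and Poincaré/coercivity depend only on L. Here a(u, u) = ∫(u')² + (-257/11)·∫u².
Here c = -257/11 < 0 with |c| < (π/L)² = 9*π^2, so coercivity still holds. The condition a(u,u) ≥ α||u||_{H^1}² reads (1−α)∫(u')² ≥ (α−c)∫u². Any admissible α is ≤ 1 (rapidly oscillating u have ∫u²/∫(u')² → 0), and α = 1 would force 0 ≥ (1−c)∫u², impossible since c < 1; so 1−α > 0. By the sharp Poincaré inequality on H^1_0 of an interval of length L, ∫(u')² ≥ (π/L)²∫u² with equality for the first sine mode sin(π(x−x₀)/L) (x₀ the left endpoint), so the inequality holds for all u iff (1−α)(π/L)² ≥ α − c, i.e. α ≤ ((π/L)² + c)/((π/L)² + 1) = (1 + c(L/π)²)/(1 + (L/π)²). (Direct route, valid since c ≤ 0: Poincaré gives c∫u² ≥ c(L/π)²∫(u')², so a(u,u) ≥ (1 + c(L/π)²)∫(u')², while ||u||_{H^1}² ≤ (1 + (L/π)²)∫(u')²; dividing yields the same α.) With (π/L)² = 9*π^2 and c = -257/11, the largest admissible constant is α = ((π/L)² + c)/((π/L)² + 1).
Simplifying, α = (-257 + 99*π^2)/(11*(1 + 9*π^2)).


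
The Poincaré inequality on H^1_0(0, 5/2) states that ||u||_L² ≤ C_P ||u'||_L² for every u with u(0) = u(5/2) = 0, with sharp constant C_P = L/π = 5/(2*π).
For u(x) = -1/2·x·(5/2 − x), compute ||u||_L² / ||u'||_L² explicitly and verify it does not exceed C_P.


||u||_L² / ||u'||_L² = sqrt(10)/4 < C_P = 5/(2*π).

u(x) = -1/2·x·(5/2 − x), so u'(x) = x - 5/4.
u(x) = -1/2·x·(5/2 − x) vanishes at x = 0 and x = 5/2, so u ∈ H^1_0(0, 5/2). Differentiate via the product rule and integrate the resulting polynomials term by term.
  ∫_0^5/2 u² dx = ∫_0^5/2 (x^4/4 - 5*x^3/4 + 25*x^2/16) dx. Term by term:
    ∫_0^5/2 x^4/4 dx = 625/128;  ∫_0^5/2 -5*x^3/4 dx = -3125/256;  ∫_0^5/2 25*x^2/16 dx = 3125/384.
  Sum: 625/128 − 3125/256 + 3125/384 = 625/768.
  ∫_0^5/2 (u')² dx = ∫_0^5/2 (x^2 - 5*x/2 + 25/16) dx. Term by term:
    ∫_0^5/2 x^2 dx = 125/24;  ∫_0^5/2 -5*x/2 dx = -125/16;  ∫_0^5/2 25/16 dx = 125/32.
  Sum: 125/24 − 125/16 + 125/32 = 125/96.
∫_0^5/2 u² dx = 625/768, so ||u||_L² = 25*sqrt(3)/48.
∫_0^5/2 (u')² dx = 125/96, so ||u'||_L² = 5*sqrt(30)/24.
Ratio ||u||_L² / ||u'||_L² = sqrt(10)/4.
Sharp Poincaré constant on H^1_0(0, 5/2) is C_P = L/π = 5/(2*π), achieved by sin(2*π/5·x).
A polynomial bump cannot attain the sharp Poincaré constant (only the first sine eigenfunction does), so the ratio is strictly less than C_P, consistent with ||u||_L² ≤ C_P ||u'||_L².


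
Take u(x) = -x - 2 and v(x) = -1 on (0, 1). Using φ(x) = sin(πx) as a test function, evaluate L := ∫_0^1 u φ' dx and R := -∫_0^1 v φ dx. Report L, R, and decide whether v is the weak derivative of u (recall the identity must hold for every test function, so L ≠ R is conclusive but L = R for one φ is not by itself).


LHS = 2/π, RHS = 2/π. Yes, v = u' weakly.

u(x) = -x - 2, classical derivative u'(x) = -1.
φ(x) = sin(πx), so φ'(x) = π*cos(π*x).
Note φ(0) = φ(1) = 0, so the boundary term u·φ vanishes.
LHS = ∫_0^1 u(x) φ'(x) dx = ∫_0^1 (-π*x*cos(π*x) - 2*π*cos(π*x)) dx. Term by term:
  ∫_0^1 -2*π*cos(π*x) dx = 0;  ∫_0^1 -π*x*cos(π*x) dx = 2/π.
Sum: 0 + 2/π = 2/π.
So LHS = 2/π.
∫_0^1 v(x) φ(x) dx = ∫_0^1 (-sin(π*x)) dx. Term by term:
  ∫_0^1 -sin(π*x) dx = -2/π.
So RHS = -∫_0^1 v(x) φ(x) dx = 2/π.
LHS = RHS, so the identity holds for this test φ.
Moreover u is smooth here and v(x) = u'(x) = -1 pointwise, so the identity holds for every test function. Hence v is the weak derivative of u.


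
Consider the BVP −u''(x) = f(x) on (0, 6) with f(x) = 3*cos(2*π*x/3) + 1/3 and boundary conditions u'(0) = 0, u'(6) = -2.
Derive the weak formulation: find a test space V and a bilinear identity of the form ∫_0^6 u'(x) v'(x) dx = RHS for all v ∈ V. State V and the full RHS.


V = H^1(0, 6) (v unrestricted at boundary; u is determined up to an additive constant); weak form: ∫_0^6 u'v' dx = ∫_0^6 (3*cos(2*π*x/3) + 1/3) v dx − 2·v(6) for all v ∈ V.

Multiply both sides by a test function v and integrate from 0 to 6:
  ∫_0^6 −u''(x) v(x) dx = ∫_0^6 f(x) v(x) dx.
Integrate the LHS by parts once:
  ∫_0^6 −u'' v dx = −[u'(x) v(x)]_0^6 + ∫_0^6 u'(x) v'(x) dx.
Thus ∫_0^6 u'(x) v'(x) dx = ∫_0^6 f(x) v(x) dx + [u'(x) v(x)]_0^6.
Choose V so that boundary terms are either known or forced to vanish.
u has inhomogeneous Neumann u'(0) = 0, u'(6) = -2. [u' v]_0^6 = (-2)·v(6) − (0)·v(0) = − 2·v(6). Take V = H^1(0, 6); boundary term becomes part of RHS.
Weak formulation: find u (satisfying any essential BC) such that ∫_0^6 u'(x) v'(x) dx = ∫_0^6 f v dx − 2·v(6) for all v ∈ V (Neumann data are natural BCs: they enter the RHS as boundary terms).
Substituting f(x) = 3*cos(2*π*x/3) + 1/3, the right-hand side is ∫_0^6 (3*cos(2*π*x/3) + 1/3) v dx − 2·v(6).
Compatibility check (pure Neumann): taking v ≡ 1 ∈ V gives 0 = ∫_0^6 f dx + (-2) − (0), i.e. ∫_0^6 f dx must equal u'(0) − u'(6) = 2. Indeed ∫_0^6 (3*cos(2*π*x/3) + 1/3) dx = 2, so the data are compatible. The solution is then unique only up to an additive constant (fix it e.g. by requiring ∫_0^6 u dx = 0).


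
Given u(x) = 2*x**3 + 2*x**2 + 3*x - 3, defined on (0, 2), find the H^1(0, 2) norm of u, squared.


||u||_{H^1}^2 = 30168/35

The H^1 norm (squared) on an interval (0, L) is
  ||u||_{H^1}^2 = ∫_0^L u(x)^2 dx + ∫_0^L u'(x)^2 dx.
Compute u'(x) = 6*x**2 + 4*x + 3.
Then u(x)^2 = 4*x**6 + 8*x**5 + 16*x**4 - 3*x**2 - 18*x + 9 and u'(x)^2 = 36*x**4 + 48*x**3 + 52*x**2 + 24*x + 9.
Integrate each monomial from 0 to 2 using ∫_0^2 c·x^n dx = c·2^(n+1)/(n+1):
  ∫_0^2 u(x)^2 dx = ∫_0^2 (4*x^6 + 8*x^5 + 16*x^4 - 3*x^2 - 18*x + 9) dx. Term by term:
    ∫_0^2 4*x^6 dx = 512/7;  ∫_0^2 8*x^5 dx = 256/3;  ∫_0^2 16*x^4 dx = 512/5;
    ∫_0^2 -3*x^2 dx = -8;  ∫_0^2 -18*x dx = -36;  ∫_0^2 9 dx = 18.
  Sum: 512/7 + 256/3 + 512/5 − 8 − 36 + 18 = 24662/105.
  ∫_0^2 u'(x)^2 dx = ∫_0^2 (36*x^4 + 48*x^3 + 52*x^2 + 24*x + 9) dx. Term by term:
    ∫_0^2 36*x^4 dx = 1152/5;  ∫_0^2 48*x^3 dx = 192;  ∫_0^2 52*x^2 dx = 416/3;
    ∫_0^2 24*x dx = 48;  ∫_0^2 9 dx = 18.
  Sum: 1152/5 + 192 + 416/3 + 48 + 18 = 9406/15.
Adding: ||u||_{H^1}^2 = 24662/105 + 9406/15 = 30168/35.


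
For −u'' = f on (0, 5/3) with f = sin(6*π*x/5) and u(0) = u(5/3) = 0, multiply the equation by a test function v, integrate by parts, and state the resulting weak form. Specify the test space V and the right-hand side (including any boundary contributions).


V = H^1_0(0, 5/3) (so v(0) = v(5/3) = 0); weak form: ∫_0^5/3 u'v' dx = ∫_0^5/3 (sin(6*π*x/5)) v dx for all v ∈ V.

Multiply both sides by a test function v and integrate from 0 to 5/3:
  ∫_0^5/3 −u''(x) v(x) dx = ∫_0^5/3 f(x) v(x) dx.
Integrate the LHS by parts once:
  ∫_0^5/3 −u'' v dx = −[u'(x) v(x)]_0^5/3 + ∫_0^5/3 u'(x) v'(x) dx.
Thus ∫_0^5/3 u'(x) v'(x) dx = ∫_0^5/3 f(x) v(x) dx + [u'(x) v(x)]_0^5/3.
Choose V so that boundary terms are either known or forced to vanish.
u is Dirichlet: u(0) = u(5/3) = 0. Let V = H^1_0(0, 5/3); then v(0) = v(5/3) = 0, and [u' v]_0^5/3 = 0.
Weak formulation: find u (satisfying any essential BC) such that ∫_0^5/3 u'(x) v'(x) dx = ∫_0^5/3 f v dx for all v ∈ V.
Substituting f(x) = sin(6*π*x/5), the right-hand side is ∫_0^5/3 (sin(6*π*x/5)) v dx.


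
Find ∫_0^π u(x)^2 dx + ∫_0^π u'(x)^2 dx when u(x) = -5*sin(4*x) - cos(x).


||u||_{H^1(0,π)}^2 = 32/3 + 427*π/2

u'(x) = sin(x) - 20*cos(4*x).
Expand u² and (u')² and integrate term by term on (0, π), using: for integers n ≥ 1, ∫_0^π sin²(nx) dx = ∫_0^π cos²(nx) dx = π/2; for n ≠ n', ∫_0^π sin(nx)sin(n'x) dx = ∫_0^π cos(nx)cos(n'x) dx = 0; and by product-to-sum, ∫_0^π sin(nx)cos(n'x) dx = ½∫_0^π [sin((n+n')x) + sin((n−n')x)] dx, which is 0 when n+n' is even and 2n/(n²−n'²) when n+n' is odd (it need not vanish on (0, π)).
  u² squared terms: (-1)²·∫cos(x)² dx = 1·π/2 = π/2;  (-5)²·∫sin(4x)² dx = 25·π/2 = 25*π/2.
  u² cross terms: 2·(-1)·(-5)·∫cos(x)·sin(4x) dx = 10·(8/15) = 16/3.
  So ∫_0^π u² dx = π/2 + 25*π/2 + 16/3 = 16/3 + 13*π.
  (u')² squared terms: (-20)²·∫cos(4x)² dx = 400·π/2 = 200*π;  (1)²·∫sin(x)² dx = 1·π/2 = π/2.
  (u')² cross terms: 2·(-20)·(1)·∫cos(4x)·sin(x) dx = -40·(-2/15) = 16/3.
  So ∫_0^π (u')² dx = 200*π + π/2 + 16/3 = 16/3 + 401*π/2.
||u||_{H^1}^2 = (16/3 + 13*π) + (16/3 + 401*π/2) = 32/3 + 427*π/2.


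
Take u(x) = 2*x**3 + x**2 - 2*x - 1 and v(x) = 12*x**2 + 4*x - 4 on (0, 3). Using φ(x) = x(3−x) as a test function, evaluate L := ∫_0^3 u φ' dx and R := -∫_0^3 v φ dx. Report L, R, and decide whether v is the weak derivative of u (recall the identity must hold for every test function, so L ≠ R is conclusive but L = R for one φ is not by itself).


LHS = -387/5, RHS = -774/5. No, v is not the weak derivative of u.

u(x) = 2*x**3 + x**2 - 2*x - 1, classical derivative u'(x) = 6*x**2 + 2*x - 2.
φ(x) = x(3−x), so φ'(x) = 3 - 2*x.
Note φ(0) = φ(3) = 0, so the boundary term u·φ vanishes.
LHS = ∫_0^3 u(x) φ'(x) dx = ∫_0^3 (-4*x^4 + 4*x^3 + 7*x^2 - 4*x - 3) dx. Term by term:
  ∫_0^3 -4*x^4 dx = -972/5;  ∫_0^3 4*x^3 dx = 81;  ∫_0^3 7*x^2 dx = 63;
  ∫_0^3 -4*x dx = -18;  ∫_0^3 -3 dx = -9.
Sum: -972/5 + 81 + 63 − 18 − 9 = -387/5.
So LHS = -387/5.
∫_0^3 v(x) φ(x) dx = ∫_0^3 (-12*x^4 + 32*x^3 + 16*x^2 - 12*x) dx. Term by term:
  ∫_0^3 -12*x^4 dx = -2916/5;  ∫_0^3 32*x^3 dx = 648;  ∫_0^3 16*x^2 dx = 144;
  ∫_0^3 -12*x dx = -54.
Sum: -2916/5 + 648 + 144 − 54 = 774/5.
So RHS = -∫_0^3 v(x) φ(x) dx = -774/5.
LHS − RHS = 387/5 ≠ 0, so the identity fails.
(For a valid weak derivative the identity must hold for EVERY test function, in particular this one. The failure shows v is NOT the weak derivative of u.)
Correct weak derivative would be u'(x) = 6*x**2 + 2*x - 2.


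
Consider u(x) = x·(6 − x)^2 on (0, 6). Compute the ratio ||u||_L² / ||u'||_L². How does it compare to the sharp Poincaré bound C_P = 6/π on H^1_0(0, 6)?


||u||_L² / ||u'||_L² = 3*sqrt(14)/7 < C_P = 6/π.

u(x) = x·(6 − x)^2, so u'(x) = 3*(x - 6)*(x - 2).
u(x) = x·(6 − x)^2 vanishes at x = 0 and x = 6, so u ∈ H^1_0(0, 6). Differentiate via the product rule and integrate the resulting polynomials term by term.
  ∫_0^6 u² dx = ∫_0^6 (x^6 - 24*x^5 + 216*x^4 - 864*x^3 + 1296*x^2) dx. Term by term:
    ∫_0^6 x^6 dx = 279936/7;  ∫_0^6 -24*x^5 dx = -186624;  ∫_0^6 216*x^4 dx = 1679616/5;
    ∫_0^6 -864*x^3 dx = -279936;  ∫_0^6 1296*x^2 dx = 93312.
  Sum: 279936/7 − 186624 + 1679616/5 − 279936 + 93312 = 93312/35.
  ∫_0^6 (u')² dx = ∫_0^6 (9*x^4 - 144*x^3 + 792*x^2 - 1728*x + 1296) dx. Term by term:
    ∫_0^6 9*x^4 dx = 69984/5;  ∫_0^6 -144*x^3 dx = -46656;  ∫_0^6 792*x^2 dx = 57024;
    ∫_0^6 -1728*x dx = -31104;  ∫_0^6 1296 dx = 7776.
  Sum: 69984/5 − 46656 + 57024 − 31104 + 7776 = 5184/5.
∫_0^6 u² dx = 93312/35, so ||u||_L² = 216*sqrt(70)/35.
∫_0^6 (u')² dx = 5184/5, so ||u'||_L² = 72*sqrt(5)/5.
Ratio ||u||_L² / ||u'||_L² = 3*sqrt(14)/7.
Sharp Poincaré constant on H^1_0(0, 6) is C_P = L/π = 6/π, achieved by sin(π/6·x).
A polynomial bump cannot attain the sharp Poincaré constant (only the first sine eigenfunction does), so the ratio is strictly less than C_P, consistent with ||u||_L² ≤ C_P ||u'||_L².


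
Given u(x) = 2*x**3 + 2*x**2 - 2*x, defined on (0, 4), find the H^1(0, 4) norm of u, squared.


||u||_{H^1}^2 = 830896/35

The H^1 norm (squared) on an interval (0, L) is
  ||u||_{H^1}^2 = ∫_0^L u(x)^2 dx + ∫_0^L u'(x)^2 dx.
Compute u'(x) = 6*x**2 + 4*x - 2.
Then u(x)^2 = 4*x**6 + 8*x**5 - 4*x**4 - 8*x**3 + 4*x**2 and u'(x)^2 = 36*x**4 + 48*x**3 - 8*x**2 - 16*x + 4.
Integrate each monomial from 0 to 4 using ∫_0^4 c·x^n dx = c·4^(n+1)/(n+1):
  ∫_0^4 u(x)^2 dx = ∫_0^4 (4*x^6 + 8*x^5 - 4*x^4 - 8*x^3 + 4*x^2) dx. Term by term:
    ∫_0^4 4*x^6 dx = 65536/7;  ∫_0^4 8*x^5 dx = 16384/3;  ∫_0^4 -4*x^4 dx = -4096/5;
    ∫_0^4 -8*x^3 dx = -512;  ∫_0^4 4*x^2 dx = 256/3.
  Sum: 65536/7 + 16384/3 − 4096/5 − 512 + 256/3 = 1425664/105.
  ∫_0^4 u'(x)^2 dx = ∫_0^4 (36*x^4 + 48*x^3 - 8*x^2 - 16*x + 4) dx. Term by term:
    ∫_0^4 36*x^4 dx = 36864/5;  ∫_0^4 48*x^3 dx = 3072;  ∫_0^4 -8*x^2 dx = -512/3;
    ∫_0^4 -16*x dx = -128;  ∫_0^4 4 dx = 16.
  Sum: 36864/5 + 3072 − 512/3 − 128 + 16 = 152432/15.
Adding: ||u||_{H^1}^2 = 1425664/105 + 152432/15 = 830896/35.


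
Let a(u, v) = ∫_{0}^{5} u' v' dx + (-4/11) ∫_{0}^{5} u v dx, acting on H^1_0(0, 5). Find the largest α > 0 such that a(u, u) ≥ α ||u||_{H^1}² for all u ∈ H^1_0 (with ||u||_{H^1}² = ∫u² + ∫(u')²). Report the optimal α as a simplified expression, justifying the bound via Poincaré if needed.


α = (-100/11 + π^2)/(π^2 + 25)

Coercivity of a(·,·) on H^1_0(0, 5) means a(u, u) ≥ α ||u||_{H^1}² for every u ∈ H^1_0.
The interval has length L = 5, and Poincaré/coercivity depend only on L. Here a(u, u) = ∫(u')² + (-4/11)·∫u².
Here c = -4/11 < 0 with |c| < (π/L)² = π^2/25, so coercivity still holds. The condition a(u,u) ≥ α||u||_{H^1}² reads (1−α)∫(u')² ≥ (α−c)∫u². Any admissible α is ≤ 1 (rapidly oscillating u have ∫u²/∫(u')² → 0), and α = 1 would force 0 ≥ (1−c)∫u², impossible since c < 1; so 1−α > 0. By the sharp Poincaré inequality on H^1_0 of an interval of length L, ∫(u')² ≥ (π/L)²∫u² with equality for the first sine mode sin(π(x−x₀)/L) (x₀ the left endpoint), so the inequality holds for all u iff (1−α)(π/L)² ≥ α − c, i.e. α ≤ ((π/L)² + c)/((π/L)² + 1) = (1 + c(L/π)²)/(1 + (L/π)²). (Direct route, valid since c ≤ 0: Poincaré gives c∫u² ≥ c(L/π)²∫(u')², so a(u,u) ≥ (1 + c(L/π)²)∫(u')², while ||u||_{H^1}² ≤ (1 + (L/π)²)∫(u')²; dividing yields the same α.) With (π/L)² = π^2/25 and c = -4/11, the largest admissible constant is α = ((π/L)² + c)/((π/L)² + 1).
Simplifying, α = (-100/11 + π^2)/(π^2 + 25).


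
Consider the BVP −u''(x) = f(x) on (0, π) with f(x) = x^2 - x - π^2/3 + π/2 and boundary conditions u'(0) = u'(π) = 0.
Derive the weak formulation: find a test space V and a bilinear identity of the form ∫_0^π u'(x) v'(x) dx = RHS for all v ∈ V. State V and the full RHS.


V = H^1(0, π) (no boundary constraint on v; u is determined up to an additive constant); weak form: ∫_0^π u'v' dx = ∫_0^π (x^2 - x - π^2/3 + π/2) v dx for all v ∈ V.

Multiply both sides by a test function v and integrate from 0 to π:
  ∫_0^π −u''(x) v(x) dx = ∫_0^π f(x) v(x) dx.
Integrate the LHS by parts once:
  ∫_0^π −u'' v dx = −[u'(x) v(x)]_0^π + ∫_0^π u'(x) v'(x) dx.
Thus ∫_0^π u'(x) v'(x) dx = ∫_0^π f(x) v(x) dx + [u'(x) v(x)]_0^π.
Choose V so that boundary terms are either known or forced to vanish.
u has homogeneous Neumann: u'(0) = u'(π) = 0. So [u' v]_0^π = 0·v(π) − 0·v(0) = 0 for any v; take V = H^1(0, π).
Weak formulation: find u (satisfying any essential BC) such that ∫_0^π u'(x) v'(x) dx = ∫_0^π f v dx for all v ∈ V (homogeneous Neumann, so boundary terms vanish).
Substituting f(x) = x^2 - x - π^2/3 + π/2, the right-hand side is ∫_0^π (x^2 - x - π^2/3 + π/2) v dx.
Compatibility check (pure Neumann): taking v ≡ 1 ∈ V gives 0 = ∫_0^π f dx + (0) − (0), i.e. ∫_0^π f dx must equal u'(0) − u'(π) = 0. Indeed ∫_0^π (x^2 - x - π^2/3 + π/2) dx = 0, so the data are compatible. The solution is then unique only up to an additive constant (fix it e.g. by requiring ∫_0^π u dx = 0).


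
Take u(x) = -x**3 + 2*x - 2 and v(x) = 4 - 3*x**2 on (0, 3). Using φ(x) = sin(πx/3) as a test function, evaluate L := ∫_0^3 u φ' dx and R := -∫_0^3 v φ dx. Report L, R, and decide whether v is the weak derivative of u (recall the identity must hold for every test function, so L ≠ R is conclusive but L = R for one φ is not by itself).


LHS = -324/π^3 + 69/π, RHS = -324/π^3 + 57/π. No, v is not the weak derivative of u.

u(x) = -x**3 + 2*x - 2, classical derivative u'(x) = 2 - 3*x**2.
φ(x) = sin(πx/3), so φ'(x) = π*cos(π*x/3)/3.
Note φ(0) = φ(3) = 0, so the boundary term u·φ vanishes.
LHS = ∫_0^3 u(x) φ'(x) dx = ∫_0^3 (-π*x^3*cos(π*x/3)/3 + 2*π*x*cos(π*x/3)/3 - 2*π*cos(π*x/3)/3) dx. Term by term:
  ∫_0^3 -2*π*cos(π*x/3)/3 dx = 0;  ∫_0^3 -π*x^3*cos(π*x/3)/3 dx = -324/π^3 + 81/π;  ∫_0^3 2*π*x*cos(π*x/3)/3 dx = -12/π.
Sum: 0 + -324/π^3 + 81/π − 12/π = -324/π^3 + 69/π.
So LHS = -324/π^3 + 69/π.
∫_0^3 v(x) φ(x) dx = ∫_0^3 (-3*x^2*sin(π*x/3) + 4*sin(π*x/3)) dx. Term by term:
  ∫_0^3 4*sin(π*x/3) dx = 24/π;  ∫_0^3 -3*x^2*sin(π*x/3) dx = -81/π + 324/π^3.
Sum: 24/π + -81/π + 324/π^3 = -57/π + 324/π^3.
So RHS = -∫_0^3 v(x) φ(x) dx = -324/π^3 + 57/π.
LHS − RHS = 12/π ≠ 0, so the identity fails.
(For a valid weak derivative the identity must hold for EVERY test function, in particular this one. The failure shows v is NOT the weak derivative of u.)
Correct weak derivative would be u'(x) = 2 - 3*x**2.


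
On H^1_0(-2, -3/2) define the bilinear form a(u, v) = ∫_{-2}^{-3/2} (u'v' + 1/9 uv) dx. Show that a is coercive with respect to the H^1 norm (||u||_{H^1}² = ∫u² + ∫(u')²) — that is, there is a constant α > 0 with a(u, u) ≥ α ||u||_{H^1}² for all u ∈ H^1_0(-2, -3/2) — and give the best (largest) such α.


α = (1 + 36*π^2)/(9*(1 + 4*π^2))

Coercivity of a(·,·) on H^1_0(-2, -3/2) means a(u, u) ≥ α ||u||_{H^1}² for every u ∈ H^1_0.
The interval has length L = 1/2, and Poincaré/coercivity depend only on L. Here a(u, u) = ∫(u')² + (1/9)·∫u².
Here 0 < c = 1/9 < 1. The condition a(u,u) ≥ α||u||_{H^1}² reads (1−α)∫(u')² ≥ (α−c)∫u². Any admissible α is ≤ 1 (rapidly oscillating u have ∫u²/∫(u')² → 0), and α = 1 would force 0 ≥ (1−c)∫u², impossible since c < 1; so 1−α > 0. By the sharp Poincaré inequality on H^1_0 of an interval of length L, ∫(u')² ≥ (π/L)²∫u² with equality for the first sine mode sin(π(x−x₀)/L) (x₀ the left endpoint), so the inequality holds for all u iff (1−α)(π/L)² ≥ α − c, i.e. α ≤ ((π/L)² + c)/((π/L)² + 1) = (1 + c(L/π)²)/(1 + (L/π)²). With (π/L)² = 4*π^2 and c = 1/9, the largest admissible constant is α = ((π/L)² + c)/((π/L)² + 1).
Simplifying, α = (1 + 36*π^2)/(9*(1 + 4*π^2)).
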